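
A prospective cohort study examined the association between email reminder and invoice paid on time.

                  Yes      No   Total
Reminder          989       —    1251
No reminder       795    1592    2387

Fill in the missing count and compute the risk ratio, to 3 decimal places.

The missing cell is in the exposed row: 1251 − 989 = 262.
So a = 989, b = 262, c = 795, d = 1592.
RR = [a/(a+b)] / [c/(c+d)] = (989/1251) / (795/2387) = 0.79057/0.33305 = 2.37369

2.374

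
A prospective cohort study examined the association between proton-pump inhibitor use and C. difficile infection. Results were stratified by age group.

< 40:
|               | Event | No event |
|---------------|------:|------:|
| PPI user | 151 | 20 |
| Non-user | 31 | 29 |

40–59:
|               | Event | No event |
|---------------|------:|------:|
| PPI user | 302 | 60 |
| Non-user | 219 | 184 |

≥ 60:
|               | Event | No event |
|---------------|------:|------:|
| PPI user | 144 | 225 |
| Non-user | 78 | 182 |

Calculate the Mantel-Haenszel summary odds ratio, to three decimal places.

2.790

OR_MH = Σ(aᵢdᵢ/nᵢ) / Σ(bᵢcᵢ/nᵢ), where nᵢ is the stratum total.
Stratum 1 (< 40): n = 231; a·d/n = 151·29/231 = 18.9567; b·c/n = 20·31/231 = 2.6840
Stratum 2 (40–59): n = 765; a·d/n = 302·184/765 = 72.6379; b·c/n = 60·219/765 = 17.1765
Stratum 3 (≥ 60): n = 629; a·d/n = 144·182/629 = 41.6661; b·c/n = 225·78/629 = 27.9014
OR_MH = (18.9567 + 72.6379 + 41.6661) / (2.6840 + 17.1765 + 27.9014) = 133.2608 / 47.7619 = 2.79011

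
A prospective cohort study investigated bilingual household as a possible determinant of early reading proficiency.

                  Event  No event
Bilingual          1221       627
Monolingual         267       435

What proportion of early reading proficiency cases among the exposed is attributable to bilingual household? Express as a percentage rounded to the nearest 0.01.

Cells: a = 1221, b = 627, c = 267, d = 435.
Risk in exposed = 1221/1848 = 0.66071; risk in unexposed = 267/702 = 0.38034.
RR = 0.66071/0.38034 = 1.73716
AR% = (RR − 1)/RR × 100 = (1.73716 − 1)/1.73716 × 100 = 42.4347%

42.43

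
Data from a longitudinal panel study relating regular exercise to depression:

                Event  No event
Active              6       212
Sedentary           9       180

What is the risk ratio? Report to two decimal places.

0.58

Cells: a = 6, b = 212, c = 9, d = 180.
Risk in exposed = 6/218 = 0.02752; risk in unexposed = 9/189 = 0.04762.
RR = 0.02752 / 0.04762 = 0.57798
The risk is 42% lower among the exposed than among the unexposed.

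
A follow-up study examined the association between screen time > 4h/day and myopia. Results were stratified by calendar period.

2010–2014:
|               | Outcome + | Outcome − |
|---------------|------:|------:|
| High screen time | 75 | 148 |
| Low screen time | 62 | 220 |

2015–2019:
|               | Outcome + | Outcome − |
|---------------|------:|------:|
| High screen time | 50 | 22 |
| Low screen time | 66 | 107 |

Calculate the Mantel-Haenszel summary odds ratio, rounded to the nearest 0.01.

2.26

OR_MH = Σ(aᵢdᵢ/nᵢ) / Σ(bᵢcᵢ/nᵢ), where nᵢ is the stratum total.
Stratum 1 (2010–2014): n = 505; a·d/n = 75·220/505 = 32.6733; b·c/n = 148·62/505 = 18.1703
Stratum 2 (2015–2019): n = 245; a·d/n = 50·107/245 = 21.8367; b·c/n = 22·66/245 = 5.9265
OR_MH = (32.6733 + 21.8367) / (18.1703 + 5.9265) = 54.5100 / 24.0968 = 2.26212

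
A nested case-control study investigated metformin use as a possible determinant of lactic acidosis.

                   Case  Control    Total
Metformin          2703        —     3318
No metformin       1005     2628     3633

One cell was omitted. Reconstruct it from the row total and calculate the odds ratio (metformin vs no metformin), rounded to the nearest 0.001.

11.493

The missing cell is in the exposed row: 3318 − 2703 = 615.
So a = 2703, b = 615, c = 1005, d = 2628.
OR = (a·d)/(b·c) = (2703 × 2628) / (615 × 1005) = 7103484 / 618075 = 11.49292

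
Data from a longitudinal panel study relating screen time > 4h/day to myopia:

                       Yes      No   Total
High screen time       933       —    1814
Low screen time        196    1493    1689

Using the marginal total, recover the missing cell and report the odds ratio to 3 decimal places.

The missing cell is in the exposed row: 1814 − 933 = 881.
So a = 933, b = 881, c = 196, d = 1493.
OR = (a·d)/(b·c) = (933 × 1493) / (881 × 196) = 1392969 / 172676 = 8.06695

8.067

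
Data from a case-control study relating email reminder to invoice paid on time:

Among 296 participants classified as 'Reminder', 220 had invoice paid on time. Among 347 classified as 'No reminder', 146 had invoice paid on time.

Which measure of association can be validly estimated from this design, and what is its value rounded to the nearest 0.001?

3.985

From the description: a = 220, b = 76, c = 146, d = 201.
This is a case-control study: participants were sampled on outcome status, so risks in the source population cannot be estimated directly — relative risk is not valid here. The odds ratio is the appropriate measure.
OR = (a·d)/(b·c) = (220 × 201) / (76 × 146) = 44220 / 11096 = 3.98522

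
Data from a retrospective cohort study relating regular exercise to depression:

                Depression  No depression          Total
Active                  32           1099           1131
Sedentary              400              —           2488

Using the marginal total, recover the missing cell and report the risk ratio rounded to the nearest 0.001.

The missing cell is in the unexposed row: 2488 − 400 = 2088.
So a = 32, b = 1099, c = 400, d = 2088.
RR = [a/(a+b)] / [c/(c+d)] = (32/1131) / (400/2488) = 0.02829/0.16077 = 0.17599

0.176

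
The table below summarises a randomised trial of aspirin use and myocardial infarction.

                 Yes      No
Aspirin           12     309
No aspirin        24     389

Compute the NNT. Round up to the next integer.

49

Risk in treated group = 12/321 = 0.03738; risk in control = 24/413 = 0.05811.
Absolute risk reduction = 0.05811 − 0.03738 = 0.02073
NNT = 1 / ARR = 1 / 0.02073 = 48.243 → round up → 49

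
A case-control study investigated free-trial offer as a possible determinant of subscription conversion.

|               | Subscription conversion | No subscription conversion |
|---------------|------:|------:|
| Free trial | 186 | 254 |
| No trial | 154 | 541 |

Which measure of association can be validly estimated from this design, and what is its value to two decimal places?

2.57

Cells: a = 186, b = 254, c = 154, d = 541.
This is a case-control study: participants were sampled on outcome status, so risks in the source population cannot be estimated directly — relative risk is not valid here. The odds ratio is the appropriate measure.
OR = (a·d)/(b·c) = (186 × 541) / (254 × 154) = 100626 / 39116 = 2.57250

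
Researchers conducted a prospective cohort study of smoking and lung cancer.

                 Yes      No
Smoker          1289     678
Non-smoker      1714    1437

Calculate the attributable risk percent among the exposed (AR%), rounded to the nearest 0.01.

16.99

Cells: a = 1289, b = 678, c = 1714, d = 1437.
Risk in exposed = 1289/1967 = 0.65531; risk in unexposed = 1714/3151 = 0.54395.
RR = 0.65531/0.54395 = 1.20472
AR% = (RR − 1)/RR × 100 = (1.20472 − 1)/1.20472 × 100 = 16.9932%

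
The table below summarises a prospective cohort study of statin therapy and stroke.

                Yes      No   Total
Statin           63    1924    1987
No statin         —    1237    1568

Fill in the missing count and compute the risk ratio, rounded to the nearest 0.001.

The missing cell is in the unexposed row: 1568 − 1237 = 331.
So a = 63, b = 1924, c = 331, d = 1237.
RR = [a/(a+b)] / [c/(c+d)] = (63/1987) / (331/1568) = 0.03171/0.21110 = 0.15020

0.150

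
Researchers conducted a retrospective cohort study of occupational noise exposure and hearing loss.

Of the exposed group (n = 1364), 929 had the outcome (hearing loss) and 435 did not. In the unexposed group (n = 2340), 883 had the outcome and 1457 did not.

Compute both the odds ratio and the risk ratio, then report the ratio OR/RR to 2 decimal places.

1.95

From the description: a = 929, b = 435, c = 883, d = 1457.
OR = (929·1457)/(435·883) = 1353553/384105 = 3.52391
Risk in exposed = 929/1364 = 0.68109; risk in unexposed = 883/2340 = 0.37735; RR = 1.80491
OR/RR = 3.52391 / 1.80491 = 1.95240
The outcome is not rare, so the OR lies further from 1 than the RR.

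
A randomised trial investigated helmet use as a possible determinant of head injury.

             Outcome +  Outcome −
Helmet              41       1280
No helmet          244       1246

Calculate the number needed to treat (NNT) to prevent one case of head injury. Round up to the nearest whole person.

8

Risk in treated group = 41/1321 = 0.03104; risk in control = 244/1490 = 0.16376.
Absolute risk reduction = 0.16376 − 0.03104 = 0.13272
NNT = 1 / ARR = 1 / 0.13272 = 7.535 → round up → 8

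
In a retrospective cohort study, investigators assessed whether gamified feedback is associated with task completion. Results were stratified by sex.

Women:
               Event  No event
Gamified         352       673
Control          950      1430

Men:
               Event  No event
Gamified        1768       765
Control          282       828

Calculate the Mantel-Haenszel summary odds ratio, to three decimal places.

OR_MH = Σ(aᵢdᵢ/nᵢ) / Σ(bᵢcᵢ/nᵢ), where nᵢ is the stratum total.
Stratum 1 (Women): n = 3405; a·d/n = 352·1430/3405 = 147.8297; b·c/n = 673·950/3405 = 187.7680
Stratum 2 (Men): n = 3643; a·d/n = 1768·828/3643 = 401.8402; b·c/n = 765·282/3643 = 59.2177
OR_MH = (147.8297 + 401.8402) / (187.7680 + 59.2177) = 549.6699 / 246.9857 = 2.22551

2.226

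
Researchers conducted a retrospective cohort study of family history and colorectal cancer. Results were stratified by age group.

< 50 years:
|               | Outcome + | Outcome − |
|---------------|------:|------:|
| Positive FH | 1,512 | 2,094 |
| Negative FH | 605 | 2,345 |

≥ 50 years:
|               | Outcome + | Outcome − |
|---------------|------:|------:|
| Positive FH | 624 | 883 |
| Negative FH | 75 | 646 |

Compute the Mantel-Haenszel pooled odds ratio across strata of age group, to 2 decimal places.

OR_MH = Σ(aᵢdᵢ/nᵢ) / Σ(bᵢcᵢ/nᵢ), where nᵢ is the stratum total.
Stratum 1 (< 50 years): n = 6556; a·d/n = 1512·2345/6556 = 540.8237; b·c/n = 2094·605/6556 = 193.2383
Stratum 2 (≥ 50 years): n = 2228; a·d/n = 624·646/2228 = 180.9264; b·c/n = 883·75/2228 = 29.7240
OR_MH = (540.8237 + 180.9264) / (193.2383 + 29.7240) = 721.7501 / 222.9622 = 3.23710

3.24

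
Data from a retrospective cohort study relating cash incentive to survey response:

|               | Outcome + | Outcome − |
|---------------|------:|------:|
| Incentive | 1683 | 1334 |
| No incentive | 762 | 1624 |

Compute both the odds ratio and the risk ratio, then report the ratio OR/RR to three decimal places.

1.539

Cells: a = 1683, b = 1334, c = 762, d = 1624.
OR = (1683·1624)/(1334·762) = 2733192/1016508 = 2.68881
Risk in exposed = 1683/3017 = 0.55784; risk in unexposed = 762/2386 = 0.31936; RR = 1.74672
OR/RR = 2.68881 / 1.74672 = 1.53934
The outcome is not rare, so the OR lies further from 1 than the RR.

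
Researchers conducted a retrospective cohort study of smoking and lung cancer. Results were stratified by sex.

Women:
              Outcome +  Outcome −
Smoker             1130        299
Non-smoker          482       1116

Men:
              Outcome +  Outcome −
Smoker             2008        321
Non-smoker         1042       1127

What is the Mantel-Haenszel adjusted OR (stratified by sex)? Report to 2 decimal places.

OR_MH = Σ(aᵢdᵢ/nᵢ) / Σ(bᵢcᵢ/nᵢ), where nᵢ is the stratum total.
Stratum 1 (Women): n = 3027; a·d/n = 1130·1116/3027 = 416.6105; b·c/n = 299·482/3027 = 47.6108
Stratum 2 (Men): n = 4498; a·d/n = 2008·1127/4498 = 503.1161; b·c/n = 321·1042/4498 = 74.3624
OR_MH = (416.6105 + 503.1161) / (47.6108 + 74.3624) = 919.7266 / 121.9732 = 7.54040

7.54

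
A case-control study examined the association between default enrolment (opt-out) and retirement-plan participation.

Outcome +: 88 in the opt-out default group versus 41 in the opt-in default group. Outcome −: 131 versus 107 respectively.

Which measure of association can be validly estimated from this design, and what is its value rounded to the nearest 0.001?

1.753

From the description: a = 88, b = 131, c = 41, d = 107.
This is a case-control study: participants were sampled on outcome status, so risks in the source population cannot be estimated directly — relative risk is not valid here. The odds ratio is the appropriate measure.
OR = (a·d)/(b·c) = (88 × 107) / (131 × 41) = 9416 / 5371 = 1.75312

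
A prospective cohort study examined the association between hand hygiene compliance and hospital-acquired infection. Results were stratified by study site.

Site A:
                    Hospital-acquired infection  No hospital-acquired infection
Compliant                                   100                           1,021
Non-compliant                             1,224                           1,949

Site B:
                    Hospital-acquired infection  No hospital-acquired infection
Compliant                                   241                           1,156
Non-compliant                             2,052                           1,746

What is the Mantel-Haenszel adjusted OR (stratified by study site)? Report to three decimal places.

0.169

OR_MH = Σ(aᵢdᵢ/nᵢ) / Σ(bᵢcᵢ/nᵢ), where nᵢ is the stratum total.
Stratum 1 (Site A): n = 4294; a·d/n = 100·1949/4294 = 45.3889; b·c/n = 1021·1224/4294 = 291.0349
Stratum 2 (Site B): n = 5195; a·d/n = 241·1746/5195 = 80.9983; b·c/n = 1156·2052/5195 = 456.6144
OR_MH = (45.3889 + 80.9983) / (291.0349 + 456.6144) = 126.3872 / 747.6494 = 0.16905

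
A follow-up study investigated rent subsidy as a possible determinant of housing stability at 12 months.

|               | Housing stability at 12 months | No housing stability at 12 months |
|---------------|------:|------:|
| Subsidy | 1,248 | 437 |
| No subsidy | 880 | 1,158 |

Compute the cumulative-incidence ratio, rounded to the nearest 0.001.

1.715

Cells: a = 1248, b = 437, c = 880, d = 1158.
Risk in exposed = 1248/1685 = 0.74065; risk in unexposed = 880/2038 = 0.43180.
RR = 0.74065 / 0.43180 = 1.71528
The risk among the exposed is 1.72 times that among the unexposed.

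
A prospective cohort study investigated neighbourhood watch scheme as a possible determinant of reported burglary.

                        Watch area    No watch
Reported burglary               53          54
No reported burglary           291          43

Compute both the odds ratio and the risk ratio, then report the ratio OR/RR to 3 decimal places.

Reading the table with exposure as columns: a = 53 (Watch area, case), b = 291 (Watch area, non-case), c = 54 (No watch, case), d = 43.
OR = (53·43)/(291·54) = 2279/15714 = 0.14503
Risk in exposed = 53/344 = 0.15407; risk in unexposed = 54/97 = 0.55670; RR = 0.27675
OR/RR = 0.14503 / 0.27675 = 0.52404
The outcome is not rare, so the OR lies further from 1 than the RR.

0.524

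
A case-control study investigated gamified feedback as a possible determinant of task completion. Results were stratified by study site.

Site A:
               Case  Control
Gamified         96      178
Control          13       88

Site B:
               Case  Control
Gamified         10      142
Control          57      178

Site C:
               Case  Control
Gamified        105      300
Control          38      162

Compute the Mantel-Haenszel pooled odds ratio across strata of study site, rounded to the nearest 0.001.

OR_MH = Σ(aᵢdᵢ/nᵢ) / Σ(bᵢcᵢ/nᵢ), where nᵢ is the stratum total.
Stratum 1 (Site A): n = 375; a·d/n = 96·88/375 = 22.5280; b·c/n = 178·13/375 = 6.1707
Stratum 2 (Site B): n = 387; a·d/n = 10·178/387 = 4.5995; b·c/n = 142·57/387 = 20.9147
Stratum 3 (Site C): n = 605; a·d/n = 105·162/605 = 28.1157; b·c/n = 300·38/605 = 18.8430
OR_MH = (22.5280 + 4.5995 + 28.1157) / (6.1707 + 20.9147 + 18.8430) = 55.2432 / 45.9284 = 1.20281

1.203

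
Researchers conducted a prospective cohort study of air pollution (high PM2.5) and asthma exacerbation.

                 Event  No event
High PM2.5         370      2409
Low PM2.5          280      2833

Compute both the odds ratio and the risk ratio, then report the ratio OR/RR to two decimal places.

Cells: a = 370, b = 2409, c = 280, d = 2833.
OR = (370·2833)/(2409·280) = 1048210/674520 = 1.55401
Risk in exposed = 370/2779 = 0.13314; risk in unexposed = 280/3113 = 0.08995; RR = 1.48025
OR/RR = 1.55401 / 1.48025 = 1.04983
The outcome is not rare, so the OR lies further from 1 than the RR.

1.05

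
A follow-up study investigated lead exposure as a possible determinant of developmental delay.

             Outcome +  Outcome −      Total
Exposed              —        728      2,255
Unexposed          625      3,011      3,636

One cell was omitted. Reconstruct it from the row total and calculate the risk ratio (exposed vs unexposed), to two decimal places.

The missing cell is in the exposed row: 2255 − 728 = 1527.
So a = 1527, b = 728, c = 625, d = 3011.
RR = [a/(a+b)] / [c/(c+d)] = (1527/2255) / (625/3636) = 0.67716/0.17189 = 3.93946

3.94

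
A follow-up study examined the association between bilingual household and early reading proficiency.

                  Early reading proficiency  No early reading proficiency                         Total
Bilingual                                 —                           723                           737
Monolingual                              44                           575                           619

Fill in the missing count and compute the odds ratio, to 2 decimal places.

The missing cell is in the exposed row: 737 − 723 = 14.
So a = 14, b = 723, c = 44, d = 575.
OR = (a·d)/(b·c) = (14 × 575) / (723 × 44) = 8050 / 31812 = 0.25305

0.25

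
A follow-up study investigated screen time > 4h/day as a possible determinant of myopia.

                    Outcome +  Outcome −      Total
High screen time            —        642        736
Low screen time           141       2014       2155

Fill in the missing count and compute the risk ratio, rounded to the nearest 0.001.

The missing cell is in the exposed row: 736 − 642 = 94.
So a = 94, b = 642, c = 141, d = 2014.
RR = [a/(a+b)] / [c/(c+d)] = (94/736) / (141/2155) = 0.12772/0.06543 = 1.95199

1.952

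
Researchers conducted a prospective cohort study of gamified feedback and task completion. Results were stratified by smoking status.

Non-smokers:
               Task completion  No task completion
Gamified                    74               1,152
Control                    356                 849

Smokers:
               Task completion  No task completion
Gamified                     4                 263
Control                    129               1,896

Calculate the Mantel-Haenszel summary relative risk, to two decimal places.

0.21

RR_MH = Σ(aᵢ·n₀ᵢ/nᵢ) / Σ(cᵢ·n₁ᵢ/nᵢ), with n₁ᵢ = aᵢ+bᵢ (exposed), n₀ᵢ = cᵢ+dᵢ (unexposed), nᵢ = n₁ᵢ+n₀ᵢ.
Stratum 1 (Non-smokers): n₁ = 1226, n₀ = 1205, n = 2431; a·n₀/n = 74·1205/2431 = 36.6804; c·n₁/n = 356·1226/2431 = 179.5376
Stratum 2 (Smokers): n₁ = 267, n₀ = 2025, n = 2292; a·n₀/n = 4·2025/2292 = 3.5340; c·n₁/n = 129·267/2292 = 15.0275
RR_MH = (36.6804 + 3.5340) / (179.5376 + 15.0275) = 40.2144 / 194.5651 = 0.20669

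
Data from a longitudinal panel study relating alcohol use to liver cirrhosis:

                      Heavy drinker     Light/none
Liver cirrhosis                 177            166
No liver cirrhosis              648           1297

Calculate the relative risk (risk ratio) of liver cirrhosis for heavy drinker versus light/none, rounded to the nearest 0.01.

Reading the table with exposure as columns: a = 177 (Heavy drinker, case), b = 648 (Heavy drinker, non-case), c = 166 (Light/none, case), d = 1297.
Risk in exposed = 177/825 = 0.21455; risk in unexposed = 166/1463 = 0.11347.
RR = 0.21455 / 0.11347 = 1.89084
The risk among the exposed is 1.89 times that among the unexposed.

1.89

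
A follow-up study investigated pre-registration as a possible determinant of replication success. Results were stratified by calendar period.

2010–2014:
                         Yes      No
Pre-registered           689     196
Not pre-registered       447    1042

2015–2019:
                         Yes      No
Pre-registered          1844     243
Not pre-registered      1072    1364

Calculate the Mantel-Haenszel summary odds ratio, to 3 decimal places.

OR_MH = Σ(aᵢdᵢ/nᵢ) / Σ(bᵢcᵢ/nᵢ), where nᵢ is the stratum total.
Stratum 1 (2010–2014): n = 2374; a·d/n = 689·1042/2374 = 302.4170; b·c/n = 196·447/2374 = 36.9048
Stratum 2 (2015–2019): n = 4523; a·d/n = 1844·1364/4523 = 556.0946; b·c/n = 243·1072/4523 = 57.5936
OR_MH = (302.4170 + 556.0946) / (36.9048 + 57.5936) = 858.5116 / 94.4984 = 9.08493

9.085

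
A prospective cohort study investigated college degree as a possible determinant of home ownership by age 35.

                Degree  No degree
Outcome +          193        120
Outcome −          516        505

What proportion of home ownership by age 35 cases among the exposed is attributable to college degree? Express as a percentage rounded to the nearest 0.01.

Reading the table with exposure as columns: a = 193 (Degree, case), b = 516 (Degree, non-case), c = 120 (No degree, case), d = 505.
Risk in exposed = 193/709 = 0.27221; risk in unexposed = 120/625 = 0.19200.
RR = 0.27221/0.19200 = 1.41778
AR% = (RR − 1)/RR × 100 = (1.41778 − 1)/1.41778 × 100 = 29.4674%

29.47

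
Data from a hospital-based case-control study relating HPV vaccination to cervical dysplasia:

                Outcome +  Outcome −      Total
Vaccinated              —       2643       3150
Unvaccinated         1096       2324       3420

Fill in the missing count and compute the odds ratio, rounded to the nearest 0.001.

The missing cell is in the exposed row: 3150 − 2643 = 507.
So a = 507, b = 2643, c = 1096, d = 2324.
OR = (a·d)/(b·c) = (507 × 2324) / (2643 × 1096) = 1178268 / 2896728 = 0.40676

0.407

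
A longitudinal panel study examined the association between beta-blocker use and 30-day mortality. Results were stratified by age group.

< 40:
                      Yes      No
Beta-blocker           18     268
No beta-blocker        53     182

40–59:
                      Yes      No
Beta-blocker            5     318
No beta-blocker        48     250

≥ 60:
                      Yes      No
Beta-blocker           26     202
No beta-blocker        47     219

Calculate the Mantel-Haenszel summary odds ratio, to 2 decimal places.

OR_MH = Σ(aᵢdᵢ/nᵢ) / Σ(bᵢcᵢ/nᵢ), where nᵢ is the stratum total.
Stratum 1 (< 40): n = 521; a·d/n = 18·182/521 = 6.2879; b·c/n = 268·53/521 = 27.2630
Stratum 2 (40–59): n = 621; a·d/n = 5·250/621 = 2.0129; b·c/n = 318·48/621 = 24.5797
Stratum 3 (≥ 60): n = 494; a·d/n = 26·219/494 = 11.5263; b·c/n = 202·47/494 = 19.2186
OR_MH = (6.2879 + 2.0129 + 11.5263) / (27.2630 + 24.5797 + 19.2186) = 19.8271 / 71.0613 = 0.27901

0.28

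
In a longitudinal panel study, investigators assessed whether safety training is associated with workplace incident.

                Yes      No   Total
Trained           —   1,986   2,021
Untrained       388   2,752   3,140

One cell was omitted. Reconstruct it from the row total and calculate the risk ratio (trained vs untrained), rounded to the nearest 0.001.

0.140

The missing cell is in the exposed row: 2021 − 1986 = 35.
So a = 35, b = 1986, c = 388, d = 2752.
RR = [a/(a+b)] / [c/(c+d)] = (35/2021) / (388/3140) = 0.01732/0.12357 = 0.14015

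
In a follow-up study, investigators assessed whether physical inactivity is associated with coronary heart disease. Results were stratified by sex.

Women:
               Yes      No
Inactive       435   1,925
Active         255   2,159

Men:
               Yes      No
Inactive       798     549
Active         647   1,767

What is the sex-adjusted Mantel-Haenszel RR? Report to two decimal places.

2.05

RR_MH = Σ(aᵢ·n₀ᵢ/nᵢ) / Σ(cᵢ·n₁ᵢ/nᵢ), with n₁ᵢ = aᵢ+bᵢ (exposed), n₀ᵢ = cᵢ+dᵢ (unexposed), nᵢ = n₁ᵢ+n₀ᵢ.
Stratum 1 (Women): n₁ = 2360, n₀ = 2414, n = 4774; a·n₀/n = 435·2414/4774 = 219.9602; c·n₁/n = 255·2360/4774 = 126.0578
Stratum 2 (Men): n₁ = 1347, n₀ = 2414, n = 3761; a·n₀/n = 798·2414/3761 = 512.1968; c·n₁/n = 647·1347/3761 = 231.7227
RR_MH = (219.9602 + 512.1968) / (126.0578 + 231.7227) = 732.1570 / 357.7805 = 2.04639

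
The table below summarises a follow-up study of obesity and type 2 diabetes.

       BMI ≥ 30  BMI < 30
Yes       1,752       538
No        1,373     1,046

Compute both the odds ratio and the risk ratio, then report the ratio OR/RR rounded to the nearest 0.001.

1.503

Reading the table with exposure as columns: a = 1752 (BMI ≥ 30, case), b = 1373 (BMI ≥ 30, non-case), c = 538 (BMI < 30, case), d = 1046.
OR = (1752·1046)/(1373·538) = 1832592/738674 = 2.48092
Risk in exposed = 1752/3125 = 0.56064; risk in unexposed = 538/1584 = 0.33965; RR = 1.65066
OR/RR = 2.48092 / 1.65066 = 1.50299
The outcome is not rare, so the OR lies further from 1 than the RR.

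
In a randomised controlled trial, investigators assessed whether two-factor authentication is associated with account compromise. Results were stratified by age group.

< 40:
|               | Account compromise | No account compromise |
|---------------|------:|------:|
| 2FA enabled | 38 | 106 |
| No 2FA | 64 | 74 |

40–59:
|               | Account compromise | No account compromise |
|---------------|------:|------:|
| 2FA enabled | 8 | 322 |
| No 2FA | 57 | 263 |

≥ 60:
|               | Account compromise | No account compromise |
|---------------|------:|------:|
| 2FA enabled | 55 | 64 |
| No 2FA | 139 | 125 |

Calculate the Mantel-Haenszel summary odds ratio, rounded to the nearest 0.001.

0.413

OR_MH = Σ(aᵢdᵢ/nᵢ) / Σ(bᵢcᵢ/nᵢ), where nᵢ is the stratum total.
Stratum 1 (< 40): n = 282; a·d/n = 38·74/282 = 9.9716; b·c/n = 106·64/282 = 24.0567
Stratum 2 (40–59): n = 650; a·d/n = 8·263/650 = 3.2369; b·c/n = 322·57/650 = 28.2369
Stratum 3 (≥ 60): n = 383; a·d/n = 55·125/383 = 17.9504; b·c/n = 64·139/383 = 23.2272
OR_MH = (9.9716 + 3.2369 + 17.9504) / (24.0567 + 28.2369 + 23.2272) = 31.1589 / 75.5208 = 0.41259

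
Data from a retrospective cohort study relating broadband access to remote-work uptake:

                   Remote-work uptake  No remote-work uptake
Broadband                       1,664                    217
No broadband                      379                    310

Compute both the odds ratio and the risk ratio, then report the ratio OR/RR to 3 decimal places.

3.900

Cells: a = 1664, b = 217, c = 379, d = 310.
OR = (1664·310)/(217·379) = 515840/82243 = 6.27214
Risk in exposed = 1664/1881 = 0.88464; risk in unexposed = 379/689 = 0.55007; RR = 1.60822
OR/RR = 6.27214 / 1.60822 = 3.90006
The outcome is not rare, so the OR lies further from 1 than the RR.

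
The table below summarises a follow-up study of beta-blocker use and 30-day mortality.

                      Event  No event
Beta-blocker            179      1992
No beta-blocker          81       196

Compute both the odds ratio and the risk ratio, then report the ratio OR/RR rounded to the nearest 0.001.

Cells: a = 179, b = 1992, c = 81, d = 196.
OR = (179·196)/(1992·81) = 35084/161352 = 0.21744
Risk in exposed = 179/2171 = 0.08245; risk in unexposed = 81/277 = 0.29242; RR = 0.28196
OR/RR = 0.21744 / 0.28196 = 0.77116
The outcome is not rare, so the OR lies further from 1 than the RR.

0.771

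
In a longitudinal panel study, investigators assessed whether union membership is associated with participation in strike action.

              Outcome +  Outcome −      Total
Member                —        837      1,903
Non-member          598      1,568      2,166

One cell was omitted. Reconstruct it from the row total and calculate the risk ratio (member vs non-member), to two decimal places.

The missing cell is in the exposed row: 1903 − 837 = 1066.
So a = 1066, b = 837, c = 598, d = 1568.
RR = [a/(a+b)] / [c/(c+d)] = (1066/1903) / (598/2166) = 0.56017/0.27608 = 2.02897

2.03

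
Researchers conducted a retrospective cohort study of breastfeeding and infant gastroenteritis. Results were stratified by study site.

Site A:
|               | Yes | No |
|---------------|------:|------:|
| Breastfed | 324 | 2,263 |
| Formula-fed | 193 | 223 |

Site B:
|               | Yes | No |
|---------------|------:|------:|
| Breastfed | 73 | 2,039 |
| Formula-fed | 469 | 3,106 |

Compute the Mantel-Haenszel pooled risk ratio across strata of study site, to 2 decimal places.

RR_MH = Σ(aᵢ·n₀ᵢ/nᵢ) / Σ(cᵢ·n₁ᵢ/nᵢ), with n₁ᵢ = aᵢ+bᵢ (exposed), n₀ᵢ = cᵢ+dᵢ (unexposed), nᵢ = n₁ᵢ+n₀ᵢ.
Stratum 1 (Site A): n₁ = 2587, n₀ = 416, n = 3003; a·n₀/n = 324·416/3003 = 44.8831; c·n₁/n = 193·2587/3003 = 166.2641
Stratum 2 (Site B): n₁ = 2112, n₀ = 3575, n = 5687; a·n₀/n = 73·3575/5687 = 45.8897; c·n₁/n = 469·2112/5687 = 174.1741
RR_MH = (44.8831 + 45.8897) / (166.2641 + 174.1741) = 90.7729 / 340.4382 = 0.26664

0.27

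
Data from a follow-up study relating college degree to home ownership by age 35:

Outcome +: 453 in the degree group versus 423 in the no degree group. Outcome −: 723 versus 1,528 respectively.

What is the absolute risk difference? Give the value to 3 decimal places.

0.168

From the description: a = 453, b = 723, c = 423, d = 1528.
Risk in exposed = 453/1176 = 0.385204; risk in unexposed = 423/1951 = 0.216812.
Risk difference = 0.385204 − 0.216812 = 0.168392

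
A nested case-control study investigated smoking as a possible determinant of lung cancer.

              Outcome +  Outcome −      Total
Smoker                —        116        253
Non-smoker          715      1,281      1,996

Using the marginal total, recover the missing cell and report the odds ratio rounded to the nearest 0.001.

The missing cell is in the exposed row: 253 − 116 = 137.
So a = 137, b = 116, c = 715, d = 1281.
OR = (a·d)/(b·c) = (137 × 1281) / (116 × 715) = 175497 / 82940 = 2.11595

2.116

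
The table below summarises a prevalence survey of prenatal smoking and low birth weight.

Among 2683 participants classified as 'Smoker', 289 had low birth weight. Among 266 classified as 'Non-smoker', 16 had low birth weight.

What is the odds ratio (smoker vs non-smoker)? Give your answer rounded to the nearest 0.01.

From the description: a = 289, b = 2394, c = 16, d = 250.
OR = (a·d)/(b·c) = (289 × 250) / (2394 × 16) = 72250 / 38304 = 1.88623
The odds of low birth weight are about 1.89 times as high in the smoker group.

1.89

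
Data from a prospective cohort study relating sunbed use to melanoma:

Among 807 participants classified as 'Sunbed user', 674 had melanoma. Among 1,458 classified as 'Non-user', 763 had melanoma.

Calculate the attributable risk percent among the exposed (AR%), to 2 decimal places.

From the description: a = 674, b = 133, c = 763, d = 695.
Risk in exposed = 674/807 = 0.83519; risk in unexposed = 763/1458 = 0.52332.
RR = 0.83519/0.52332 = 1.59595
AR% = (RR − 1)/RR × 100 = (1.59595 − 1)/1.59595 × 100 = 37.3414%

37.34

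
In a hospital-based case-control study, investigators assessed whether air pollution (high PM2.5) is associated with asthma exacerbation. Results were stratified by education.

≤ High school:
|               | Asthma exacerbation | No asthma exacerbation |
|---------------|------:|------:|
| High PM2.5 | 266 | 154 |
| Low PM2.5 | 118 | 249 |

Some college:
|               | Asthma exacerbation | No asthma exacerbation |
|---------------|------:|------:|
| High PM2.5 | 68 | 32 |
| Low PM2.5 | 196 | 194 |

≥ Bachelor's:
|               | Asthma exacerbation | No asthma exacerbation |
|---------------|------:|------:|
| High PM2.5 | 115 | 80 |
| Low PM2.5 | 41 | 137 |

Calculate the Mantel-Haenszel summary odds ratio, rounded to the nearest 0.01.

OR_MH = Σ(aᵢdᵢ/nᵢ) / Σ(bᵢcᵢ/nᵢ), where nᵢ is the stratum total.
Stratum 1 (≤ High school): n = 787; a·d/n = 266·249/787 = 84.1601; b·c/n = 154·118/787 = 23.0902
Stratum 2 (Some college): n = 490; a·d/n = 68·194/490 = 26.9224; b·c/n = 32·196/490 = 12.8000
Stratum 3 (≥ Bachelor's): n = 373; a·d/n = 115·137/373 = 42.2386; b·c/n = 80·41/373 = 8.7936
OR_MH = (84.1601 + 26.9224 + 42.2386) / (23.0902 + 12.8000 + 8.7936) = 153.3212 / 44.6838 = 3.43125

3.43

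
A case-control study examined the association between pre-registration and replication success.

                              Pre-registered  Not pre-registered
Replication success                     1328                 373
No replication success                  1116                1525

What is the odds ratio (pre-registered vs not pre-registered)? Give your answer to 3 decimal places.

4.865

Reading the table with exposure as columns: a = 1328 (Pre-registered, case), b = 1116 (Pre-registered, non-case), c = 373 (Not pre-registered, case), d = 1525.
OR = (a·d)/(b·c) = (1328 × 1525) / (1116 × 373) = 2025200 / 416268 = 4.86513
The odds of replication success are about 4.87 times as high in the pre-registered group.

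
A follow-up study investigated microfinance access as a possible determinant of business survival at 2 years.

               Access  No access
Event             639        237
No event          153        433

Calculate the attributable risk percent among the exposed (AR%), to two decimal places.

56.16

Reading the table with exposure as columns: a = 639 (Access, case), b = 153 (Access, non-case), c = 237 (No access, case), d = 433.
Risk in exposed = 639/792 = 0.80682; risk in unexposed = 237/670 = 0.35373.
RR = 0.80682/0.35373 = 2.28088
AR% = (RR − 1)/RR × 100 = (2.28088 − 1)/2.28088 × 100 = 56.1572%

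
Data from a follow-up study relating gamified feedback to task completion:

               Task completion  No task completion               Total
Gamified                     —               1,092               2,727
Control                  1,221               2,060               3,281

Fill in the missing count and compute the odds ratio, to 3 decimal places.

The missing cell is in the exposed row: 2727 − 1092 = 1635.
So a = 1635, b = 1092, c = 1221, d = 2060.
OR = (a·d)/(b·c) = (1635 × 2060) / (1092 × 1221) = 3368100 / 1333332 = 2.52608

2.526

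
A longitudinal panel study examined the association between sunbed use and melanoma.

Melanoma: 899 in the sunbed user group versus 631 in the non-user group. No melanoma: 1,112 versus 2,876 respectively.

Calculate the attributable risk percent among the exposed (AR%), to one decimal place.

59.8

From the description: a = 899, b = 1112, c = 631, d = 2876.
Risk in exposed = 899/2011 = 0.44704; risk in unexposed = 631/3507 = 0.17993.
RR = 0.44704/0.17993 = 2.48459
AR% = (RR − 1)/RR × 100 = (2.48459 − 1)/2.48459 × 100 = 59.7518%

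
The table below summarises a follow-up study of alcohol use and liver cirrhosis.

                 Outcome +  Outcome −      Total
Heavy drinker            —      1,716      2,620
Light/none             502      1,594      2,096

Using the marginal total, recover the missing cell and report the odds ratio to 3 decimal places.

The missing cell is in the exposed row: 2620 − 1716 = 904.
So a = 904, b = 1716, c = 502, d = 1594.
OR = (a·d)/(b·c) = (904 × 1594) / (1716 × 502) = 1440976 / 861432 = 1.67277

1.673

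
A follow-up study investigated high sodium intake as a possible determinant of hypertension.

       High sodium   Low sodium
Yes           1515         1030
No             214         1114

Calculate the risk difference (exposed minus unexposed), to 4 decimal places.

0.3958

Reading the table with exposure as columns: a = 1515 (High sodium, case), b = 214 (High sodium, non-case), c = 1030 (Low sodium, case), d = 1114.
Risk in exposed = 1515/1729 = 0.876229; risk in unexposed = 1030/2144 = 0.480410.
Risk difference = 0.876229 − 0.480410 = 0.395819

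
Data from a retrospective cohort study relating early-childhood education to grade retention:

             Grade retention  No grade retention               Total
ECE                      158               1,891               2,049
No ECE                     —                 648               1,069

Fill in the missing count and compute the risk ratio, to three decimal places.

The missing cell is in the unexposed row: 1069 − 648 = 421.
So a = 158, b = 1891, c = 421, d = 648.
RR = [a/(a+b)] / [c/(c+d)] = (158/2049) / (421/1069) = 0.07711/0.39383 = 0.19580

0.196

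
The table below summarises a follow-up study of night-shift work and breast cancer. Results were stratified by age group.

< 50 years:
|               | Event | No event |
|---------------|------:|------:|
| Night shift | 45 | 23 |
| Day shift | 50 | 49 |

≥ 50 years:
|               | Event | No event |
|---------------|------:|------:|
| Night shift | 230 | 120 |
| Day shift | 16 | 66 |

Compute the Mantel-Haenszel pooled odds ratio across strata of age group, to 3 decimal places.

OR_MH = Σ(aᵢdᵢ/nᵢ) / Σ(bᵢcᵢ/nᵢ), where nᵢ is the stratum total.
Stratum 1 (< 50 years): n = 167; a·d/n = 45·49/167 = 13.2036; b·c/n = 23·50/167 = 6.8862
Stratum 2 (≥ 50 years): n = 432; a·d/n = 230·66/432 = 35.1389; b·c/n = 120·16/432 = 4.4444
OR_MH = (13.2036 + 35.1389) / (6.8862 + 4.4444) = 48.3425 / 11.3307 = 4.26651

4.267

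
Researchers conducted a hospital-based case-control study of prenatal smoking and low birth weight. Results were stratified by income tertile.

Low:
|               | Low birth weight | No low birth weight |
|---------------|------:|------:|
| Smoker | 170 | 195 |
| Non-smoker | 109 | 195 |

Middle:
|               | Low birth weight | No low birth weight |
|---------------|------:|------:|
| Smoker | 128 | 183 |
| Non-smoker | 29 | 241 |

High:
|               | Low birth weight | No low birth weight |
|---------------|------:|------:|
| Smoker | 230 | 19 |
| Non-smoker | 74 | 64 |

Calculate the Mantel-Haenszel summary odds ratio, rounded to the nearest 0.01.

3.16

OR_MH = Σ(aᵢdᵢ/nᵢ) / Σ(bᵢcᵢ/nᵢ), where nᵢ is the stratum total.
Stratum 1 (Low): n = 669; a·d/n = 170·195/669 = 49.5516; b·c/n = 195·109/669 = 31.7713
Stratum 2 (Middle): n = 581; a·d/n = 128·241/581 = 53.0947; b·c/n = 183·29/581 = 9.1343
Stratum 3 (High): n = 387; a·d/n = 230·64/387 = 38.0362; b·c/n = 19·74/387 = 3.6331
OR_MH = (49.5516 + 53.0947 + 38.0362) / (31.7713 + 9.1343 + 3.6331) = 140.6824 / 44.5386 = 3.15866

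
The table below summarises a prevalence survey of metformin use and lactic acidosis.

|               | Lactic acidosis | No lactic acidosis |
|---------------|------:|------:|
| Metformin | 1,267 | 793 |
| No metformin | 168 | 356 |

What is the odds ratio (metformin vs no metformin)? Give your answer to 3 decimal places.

3.386

Cells: a = 1267, b = 793, c = 168, d = 356.
OR = (a·d)/(b·c) = (1267 × 356) / (793 × 168) = 451052 / 133224 = 3.38567
The odds of lactic acidosis are about 3.39 times as high in the metformin group.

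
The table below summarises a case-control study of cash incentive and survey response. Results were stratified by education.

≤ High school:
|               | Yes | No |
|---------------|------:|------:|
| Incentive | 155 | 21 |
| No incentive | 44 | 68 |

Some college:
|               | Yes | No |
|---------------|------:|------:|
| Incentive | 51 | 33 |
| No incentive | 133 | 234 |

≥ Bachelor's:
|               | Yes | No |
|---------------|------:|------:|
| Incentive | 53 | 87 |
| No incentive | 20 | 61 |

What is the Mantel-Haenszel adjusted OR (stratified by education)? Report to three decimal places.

3.733

OR_MH = Σ(aᵢdᵢ/nᵢ) / Σ(bᵢcᵢ/nᵢ), where nᵢ is the stratum total.
Stratum 1 (≤ High school): n = 288; a·d/n = 155·68/288 = 36.5972; b·c/n = 21·44/288 = 3.2083
Stratum 2 (Some college): n = 451; a·d/n = 51·234/451 = 26.4612; b·c/n = 33·133/451 = 9.7317
Stratum 3 (≥ Bachelor's): n = 221; a·d/n = 53·61/221 = 14.6290; b·c/n = 87·20/221 = 7.8733
OR_MH = (36.5972 + 26.4612 + 14.6290) / (3.2083 + 9.7317 + 7.8733) = 77.6874 / 20.8133 = 3.73258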